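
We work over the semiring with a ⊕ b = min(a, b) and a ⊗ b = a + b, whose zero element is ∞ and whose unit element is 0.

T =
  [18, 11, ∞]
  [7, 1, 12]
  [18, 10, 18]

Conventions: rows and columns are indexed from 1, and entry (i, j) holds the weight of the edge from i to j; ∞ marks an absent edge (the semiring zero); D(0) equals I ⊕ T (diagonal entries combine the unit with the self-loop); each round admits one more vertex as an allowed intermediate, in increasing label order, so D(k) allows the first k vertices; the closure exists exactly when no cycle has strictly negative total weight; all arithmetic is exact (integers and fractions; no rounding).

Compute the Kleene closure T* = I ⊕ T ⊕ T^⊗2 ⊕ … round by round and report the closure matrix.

D(0):
  [0, 11, ∞]
  [7, 0, 12]
  [18, 10, 0]
D(1):
  [0, 11, ∞]
  [7, 0, 12]
  [18, 10, 0]
D(2):
  [0, 11, 23]
  [7, 0, 12]
  [17, 10, 0]
D(3):
  [0, 11, 23]
  [7, 0, 12]
  [17, 10, 0]
Answer: T* = [[0, 11, 23], [7, 0, 12], [17, 10, 0]]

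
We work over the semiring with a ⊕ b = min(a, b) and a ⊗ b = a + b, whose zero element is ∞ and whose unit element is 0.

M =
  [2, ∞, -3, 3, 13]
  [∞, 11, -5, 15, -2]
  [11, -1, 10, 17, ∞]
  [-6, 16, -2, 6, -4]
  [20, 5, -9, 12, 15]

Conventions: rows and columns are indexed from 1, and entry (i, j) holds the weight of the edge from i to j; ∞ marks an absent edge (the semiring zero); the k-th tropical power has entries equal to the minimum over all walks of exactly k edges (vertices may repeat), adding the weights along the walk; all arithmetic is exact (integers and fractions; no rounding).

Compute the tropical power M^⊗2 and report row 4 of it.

M^⊗2:
  [-3, -4, -1, 5, -1]
  [6, -6, -11, 10, 9]
  [11, 9, -6, 14, -3]
  [-4, -3, -13, -3, 2]
  [2, -10, 0, 8, 3]
Answer: row 4 of M^⊗2 = [-4, -3, -13, -3, 2]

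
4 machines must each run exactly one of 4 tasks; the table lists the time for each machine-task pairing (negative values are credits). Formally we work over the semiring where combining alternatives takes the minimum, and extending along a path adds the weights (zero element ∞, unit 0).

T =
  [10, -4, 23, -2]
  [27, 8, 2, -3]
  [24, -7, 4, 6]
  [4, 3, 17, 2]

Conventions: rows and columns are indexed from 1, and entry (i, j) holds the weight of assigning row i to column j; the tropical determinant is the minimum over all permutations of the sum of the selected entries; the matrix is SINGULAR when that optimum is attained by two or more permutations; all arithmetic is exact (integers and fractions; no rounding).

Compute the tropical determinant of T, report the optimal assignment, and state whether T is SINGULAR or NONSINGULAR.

σ = (1, 2, 3, 4): 10 + 8 + 4 + 2 = 24
σ = (1, 2, 4, 3): 10 + 8 + 6 + 17 = 41
σ = (1, 3, 2, 4): 10 + 2 + (-7) + 2 = 7
σ = (1, 3, 4, 2): 10 + 2 + 6 + 3 = 21
σ = (1, 4, 2, 3): 10 + (-3) + (-7) + 17 = 17
σ = (1, 4, 3, 2): 10 + (-3) + 4 + 3 = 14
σ = (2, 1, 3, 4): (-4) + 27 + 4 + 2 = 29
σ = (2, 1, 4, 3): (-4) + 27 + 6 + 17 = 46
σ = (2, 3, 1, 4): (-4) + 2 + 24 + 2 = 24
σ = (2, 3, 4, 1): (-4) + 2 + 6 + 4 = 8
σ = (2, 4, 1, 3): (-4) + (-3) + 24 + 17 = 34
σ = (2, 4, 3, 1): (-4) + (-3) + 4 + 4 = 1
σ = (3, 1, 2, 4): 23 + 27 + (-7) + 2 = 45
σ = (3, 1, 4, 2): 23 + 27 + 6 + 3 = 59
σ = (3, 2, 1, 4): 23 + 8 + 24 + 2 = 57
σ = (3, 2, 4, 1): 23 + 8 + 6 + 4 = 41
σ = (3, 4, 1, 2): 23 + (-3) + 24 + 3 = 47
σ = (3, 4, 2, 1): 23 + (-3) + (-7) + 4 = 17
σ = (4, 1, 2, 3): (-2) + 27 + (-7) + 17 = 35
σ = (4, 1, 3, 2): (-2) + 27 + 4 + 3 = 32
σ = (4, 2, 1, 3): (-2) + 8 + 24 + 17 = 47
σ = (4, 2, 3, 1): (-2) + 8 + 4 + 4 = 14
σ = (4, 3, 1, 2): (-2) + 2 + 24 + 3 = 27
σ = (4, 3, 2, 1): (-2) + 2 + (-7) + 4 = -3
Optimal value attained by: σ = (4, 3, 2, 1).
Answer: det⊕(T) = -3; verdict: NONSINGULAR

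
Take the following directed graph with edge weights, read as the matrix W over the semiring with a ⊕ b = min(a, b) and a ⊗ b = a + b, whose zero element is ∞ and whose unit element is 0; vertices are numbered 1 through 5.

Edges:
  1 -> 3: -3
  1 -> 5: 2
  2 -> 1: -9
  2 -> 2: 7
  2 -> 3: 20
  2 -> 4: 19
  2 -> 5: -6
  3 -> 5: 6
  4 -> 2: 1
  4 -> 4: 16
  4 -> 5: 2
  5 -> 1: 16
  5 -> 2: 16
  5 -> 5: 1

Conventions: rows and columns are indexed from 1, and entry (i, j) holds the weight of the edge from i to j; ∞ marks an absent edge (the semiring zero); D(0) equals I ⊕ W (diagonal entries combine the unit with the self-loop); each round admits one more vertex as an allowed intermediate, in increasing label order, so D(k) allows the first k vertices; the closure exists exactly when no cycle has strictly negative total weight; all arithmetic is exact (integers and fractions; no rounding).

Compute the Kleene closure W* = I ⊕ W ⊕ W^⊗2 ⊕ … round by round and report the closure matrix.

D(0):
  [0, ∞, -3, ∞, 2]
  [-9, 0, 20, 19, -6]
  [∞, ∞, 0, ∞, 6]
  [∞, 1, ∞, 0, 2]
  [16, 16, ∞, ∞, 0]
D(1):
  [0, ∞, -3, ∞, 2]
  [-9, 0, -12, 19, -7]
  [∞, ∞, 0, ∞, 6]
  [∞, 1, ∞, 0, 2]
  [16, 16, 13, ∞, 0]
D(2):
  [0, ∞, -3, ∞, 2]
  [-9, 0, -12, 19, -7]
  [∞, ∞, 0, ∞, 6]
  [-8, 1, -11, 0, -6]
  [7, 16, 4, 35, 0]
D(3):
  [0, ∞, -3, ∞, 2]
  [-9, 0, -12, 19, -7]
  [∞, ∞, 0, ∞, 6]
  [-8, 1, -11, 0, -6]
  [7, 16, 4, 35, 0]
D(4):
  [0, ∞, -3, ∞, 2]
  [-9, 0, -12, 19, -7]
  [∞, ∞, 0, ∞, 6]
  [-8, 1, -11, 0, -6]
  [7, 16, 4, 35, 0]
D(5):
  [0, 18, -3, 37, 2]
  [-9, 0, -12, 19, -7]
  [13, 22, 0, 41, 6]
  [-8, 1, -11, 0, -6]
  [7, 16, 4, 35, 0]
Answer: W* = [[0, 18, -3, 37, 2], [-9, 0, -12, 19, -7], [13, 22, 0, 41, 6], [-8, 1, -11, 0, -6], [7, 16, 4, 35, 0]]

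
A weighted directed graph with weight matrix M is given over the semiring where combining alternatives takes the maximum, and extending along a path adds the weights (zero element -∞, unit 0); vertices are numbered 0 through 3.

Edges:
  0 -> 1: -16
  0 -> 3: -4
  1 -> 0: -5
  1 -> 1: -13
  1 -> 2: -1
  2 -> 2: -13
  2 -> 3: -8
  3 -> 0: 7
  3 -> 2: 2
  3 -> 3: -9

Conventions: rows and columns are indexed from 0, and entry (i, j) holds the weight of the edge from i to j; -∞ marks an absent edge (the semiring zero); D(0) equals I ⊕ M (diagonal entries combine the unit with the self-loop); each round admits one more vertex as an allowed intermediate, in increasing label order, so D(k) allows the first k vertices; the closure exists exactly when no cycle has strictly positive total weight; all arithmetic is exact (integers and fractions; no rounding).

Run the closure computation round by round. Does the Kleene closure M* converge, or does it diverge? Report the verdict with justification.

D(0):
  [0, -16, -∞, -4]
  [-5, 0, -1, -∞]
  [-∞, -∞, 0, -8]
  [7, -∞, 2, 0]
Detection: at round 1, diagonal entry (3, 3) turns strictly positive.
Key observation: the cycle 3->0->3 has total weight 7 + (-4), which is strictly positive.
Answer: DIVERGES — positive cycle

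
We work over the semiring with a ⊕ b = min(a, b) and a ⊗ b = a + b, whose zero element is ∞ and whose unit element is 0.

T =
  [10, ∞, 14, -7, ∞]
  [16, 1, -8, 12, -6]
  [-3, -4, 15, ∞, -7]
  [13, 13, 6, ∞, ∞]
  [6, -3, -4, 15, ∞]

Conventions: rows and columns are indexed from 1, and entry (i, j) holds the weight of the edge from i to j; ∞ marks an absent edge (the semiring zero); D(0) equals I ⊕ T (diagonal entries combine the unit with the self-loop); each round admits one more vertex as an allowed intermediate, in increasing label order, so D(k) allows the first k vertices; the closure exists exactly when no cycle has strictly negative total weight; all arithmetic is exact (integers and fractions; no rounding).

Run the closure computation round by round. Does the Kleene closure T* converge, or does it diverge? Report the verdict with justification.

D(0):
  [0, ∞, 14, -7, ∞]
  [16, 0, -8, 12, -6]
  [-3, -4, 0, ∞, -7]
  [13, 13, 6, 0, ∞]
  [6, -3, -4, 15, 0]
D(1):
  [0, ∞, 14, -7, ∞]
  [16, 0, -8, 9, -6]
  [-3, -4, 0, -10, -7]
  [13, 13, 6, 0, ∞]
  [6, -3, -4, -1, 0]
Detection: at round 2, diagonal entry (3, 3) turns strictly negative.
Key observation: the cycle 3->2->3 has total weight (-4) + (-8), which is strictly negative.
Answer: DIVERGES — negative cycle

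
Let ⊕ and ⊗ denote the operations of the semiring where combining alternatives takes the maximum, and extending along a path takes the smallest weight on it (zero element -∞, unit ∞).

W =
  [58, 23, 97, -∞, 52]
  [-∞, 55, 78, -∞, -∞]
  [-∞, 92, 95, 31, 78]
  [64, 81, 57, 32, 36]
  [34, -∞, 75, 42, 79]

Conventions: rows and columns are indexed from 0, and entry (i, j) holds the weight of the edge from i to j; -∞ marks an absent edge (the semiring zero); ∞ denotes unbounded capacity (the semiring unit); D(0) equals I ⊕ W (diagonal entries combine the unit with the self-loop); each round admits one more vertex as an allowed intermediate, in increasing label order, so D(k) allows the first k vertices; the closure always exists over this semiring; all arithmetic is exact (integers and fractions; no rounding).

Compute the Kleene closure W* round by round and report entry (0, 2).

D(0):
  [∞, 23, 97, -∞, 52]
  [-∞, ∞, 78, -∞, -∞]
  [-∞, 92, ∞, 31, 78]
  [64, 81, 57, ∞, 36]
  [34, -∞, 75, 42, ∞]
D(1):
  [∞, 23, 97, -∞, 52]
  [-∞, ∞, 78, -∞, -∞]
  [-∞, 92, ∞, 31, 78]
  [64, 81, 64, ∞, 52]
  [34, 23, 75, 42, ∞]
D(2):
  [∞, 23, 97, -∞, 52]
  [-∞, ∞, 78, -∞, -∞]
  [-∞, 92, ∞, 31, 78]
  [64, 81, 78, ∞, 52]
  [34, 23, 75, 42, ∞]
D(3):
  [∞, 92, 97, 31, 78]
  [-∞, ∞, 78, 31, 78]
  [-∞, 92, ∞, 31, 78]
  [64, 81, 78, ∞, 78]
  [34, 75, 75, 42, ∞]
D(4):
  [∞, 92, 97, 31, 78]
  [31, ∞, 78, 31, 78]
  [31, 92, ∞, 31, 78]
  [64, 81, 78, ∞, 78]
  [42, 75, 75, 42, ∞]
D(5):
  [∞, 92, 97, 42, 78]
  [42, ∞, 78, 42, 78]
  [42, 92, ∞, 42, 78]
  [64, 81, 78, ∞, 78]
  [42, 75, 75, 42, ∞]
Answer: W*[0][2] = 97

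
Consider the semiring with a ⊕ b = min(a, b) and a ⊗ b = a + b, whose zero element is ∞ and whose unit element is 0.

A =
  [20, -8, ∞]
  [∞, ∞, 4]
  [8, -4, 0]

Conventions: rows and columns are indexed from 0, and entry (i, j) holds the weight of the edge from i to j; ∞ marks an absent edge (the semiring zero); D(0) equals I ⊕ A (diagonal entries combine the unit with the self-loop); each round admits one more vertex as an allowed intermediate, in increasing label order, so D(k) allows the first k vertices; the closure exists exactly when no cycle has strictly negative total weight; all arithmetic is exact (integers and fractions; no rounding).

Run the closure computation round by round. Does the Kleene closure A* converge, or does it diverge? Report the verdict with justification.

D(0):
  [0, -8, ∞]
  [∞, 0, 4]
  [8, -4, 0]
D(1):
  [0, -8, ∞]
  [∞, 0, 4]
  [8, -4, 0]
D(2):
  [0, -8, -4]
  [∞, 0, 4]
  [8, -4, 0]
D(3):
  [0, -8, -4]
  [12, 0, 4]
  [8, -4, 0]
Key observation: every diagonal entry stays at the unit through all rounds, so no improving cycle exists.
Answer: CONVERGES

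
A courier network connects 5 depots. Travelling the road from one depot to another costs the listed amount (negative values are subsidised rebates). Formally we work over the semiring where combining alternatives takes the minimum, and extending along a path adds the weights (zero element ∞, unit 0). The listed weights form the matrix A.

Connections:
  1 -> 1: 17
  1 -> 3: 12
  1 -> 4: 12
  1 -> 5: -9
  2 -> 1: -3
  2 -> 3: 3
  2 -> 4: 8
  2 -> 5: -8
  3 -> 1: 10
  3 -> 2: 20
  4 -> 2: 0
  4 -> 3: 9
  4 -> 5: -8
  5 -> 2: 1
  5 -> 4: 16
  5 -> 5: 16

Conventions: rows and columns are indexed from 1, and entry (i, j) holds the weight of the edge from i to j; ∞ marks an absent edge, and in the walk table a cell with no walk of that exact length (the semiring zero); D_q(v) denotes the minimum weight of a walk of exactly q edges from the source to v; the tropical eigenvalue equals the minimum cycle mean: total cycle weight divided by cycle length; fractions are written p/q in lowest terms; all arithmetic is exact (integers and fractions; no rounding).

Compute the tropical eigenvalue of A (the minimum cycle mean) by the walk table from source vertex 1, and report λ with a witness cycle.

q=0: [0, ∞, ∞, ∞, ∞]
q=1: [17, ∞, 12, 12, -9]
q=2: [22, -8, 21, 7, 4]
q=3: [-11, 5, -5, 0, -16]
q=4: [2, -15, 1, 0, -20]
q=5: [-18, -19, -12, -7, -23]
Optimal cycle mean attained by: cycle 1->5->2->1, total (-9) + 1 + (-3), length 3.
Answer: λ = -11/3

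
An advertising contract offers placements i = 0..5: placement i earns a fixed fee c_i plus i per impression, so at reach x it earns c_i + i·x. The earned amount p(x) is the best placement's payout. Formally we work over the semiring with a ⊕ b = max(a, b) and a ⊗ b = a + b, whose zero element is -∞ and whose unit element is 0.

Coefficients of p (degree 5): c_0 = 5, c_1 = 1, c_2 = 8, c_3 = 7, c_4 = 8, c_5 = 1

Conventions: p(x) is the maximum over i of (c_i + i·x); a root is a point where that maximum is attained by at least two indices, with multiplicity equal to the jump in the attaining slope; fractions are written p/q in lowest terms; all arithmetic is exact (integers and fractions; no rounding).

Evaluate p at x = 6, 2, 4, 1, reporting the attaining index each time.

p(6) = max(5+0·6=5, 1+1·6=7, 8+2·6=20, 7+3·6=25, 8+4·6=32, 1+5·6=31) = 32 (attained by i=4)
p(2) = max(5+0·2=5, 1+1·2=3, 8+2·2=12, 7+3·2=13, 8+4·2=16, 1+5·2=11) = 16 (attained by i=4)
p(4) = max(5+0·4=5, 1+1·4=5, 8+2·4=16, 7+3·4=19, 8+4·4=24, 1+5·4=21) = 24 (attained by i=4)
p(1) = max(5+0·1=5, 1+1·1=2, 8+2·1=10, 7+3·1=10, 8+4·1=12, 1+5·1=6) = 12 (attained by i=4)
Answer: p(6) = 32; p(2) = 16; p(4) = 24; p(1) = 12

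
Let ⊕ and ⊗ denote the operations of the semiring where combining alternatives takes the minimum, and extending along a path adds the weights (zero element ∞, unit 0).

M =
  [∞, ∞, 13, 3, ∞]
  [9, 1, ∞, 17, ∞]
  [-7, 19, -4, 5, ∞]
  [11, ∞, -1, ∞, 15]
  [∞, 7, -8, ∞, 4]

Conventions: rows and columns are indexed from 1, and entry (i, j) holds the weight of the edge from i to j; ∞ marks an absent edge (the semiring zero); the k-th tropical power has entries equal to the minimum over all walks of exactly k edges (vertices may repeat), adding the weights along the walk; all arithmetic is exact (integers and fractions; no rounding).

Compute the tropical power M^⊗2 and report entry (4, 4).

M^⊗2:
  [6, 32, 2, 18, 18]
  [10, 2, 16, 12, 32]
  [-11, 15, -8, -4, 20]
  [-8, 18, -5, 4, 19]
  [-15, 8, -12, -3, 8]
Key observation: the optimum is the walk 4->3->4, with weight (-1) + 5 = 4.
Optimal value attained by: walk 4->3->4.
Answer: (M^⊗2)[4][4] = 4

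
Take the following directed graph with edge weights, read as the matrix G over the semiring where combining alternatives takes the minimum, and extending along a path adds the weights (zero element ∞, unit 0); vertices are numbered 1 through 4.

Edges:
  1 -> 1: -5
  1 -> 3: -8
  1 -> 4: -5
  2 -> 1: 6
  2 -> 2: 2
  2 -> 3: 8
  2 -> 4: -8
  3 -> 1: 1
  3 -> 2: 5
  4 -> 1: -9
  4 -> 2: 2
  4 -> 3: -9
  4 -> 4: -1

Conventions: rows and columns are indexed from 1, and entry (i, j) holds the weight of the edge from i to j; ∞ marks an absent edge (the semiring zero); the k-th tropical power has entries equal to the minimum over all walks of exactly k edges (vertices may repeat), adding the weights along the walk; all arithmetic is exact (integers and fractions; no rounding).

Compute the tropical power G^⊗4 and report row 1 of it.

G^⊗2:
  [-14, -3, -14, -10]
  [-17, -6, -17, -9]
  [-4, 7, -7, -4]
  [-14, -4, -17, -14]
G^⊗3:
  [-19, -9, -22, -19]
  [-22, -12, -25, -22]
  [-13, -2, -13, -9]
  [-23, -12, -23, -19]
G^⊗4:
  [-28, -17, -28, -24]
  [-31, -20, -31, -27]
  [-18, -8, -21, -18]
  [-28, -18, -31, -28]
Answer: row 1 of G^⊗4 = [-28, -17, -28, -24]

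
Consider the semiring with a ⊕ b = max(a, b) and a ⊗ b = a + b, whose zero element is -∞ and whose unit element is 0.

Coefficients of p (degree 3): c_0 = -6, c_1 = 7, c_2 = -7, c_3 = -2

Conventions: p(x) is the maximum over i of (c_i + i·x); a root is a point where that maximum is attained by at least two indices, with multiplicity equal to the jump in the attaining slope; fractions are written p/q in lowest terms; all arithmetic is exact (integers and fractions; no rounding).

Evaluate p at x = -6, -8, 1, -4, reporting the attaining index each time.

p(-6) = max(-6+0·(-6)=-6, 7+1·(-6)=1, -7+2·(-6)=-19, -2+3·(-6)=-20) = 1 (attained by i=1)
p(-8) = max(-6+0·(-8)=-6, 7+1·(-8)=-1, -7+2·(-8)=-23, -2+3·(-8)=-26) = -1 (attained by i=1)
p(1) = max(-6+0·1=-6, 7+1·1=8, -7+2·1=-5, -2+3·1=1) = 8 (attained by i=1)
p(-4) = max(-6+0·(-4)=-6, 7+1·(-4)=3, -7+2·(-4)=-15, -2+3·(-4)=-14) = 3 (attained by i=1)
Answer: p(-6) = 1; p(-8) = -1; p(1) = 8; p(-4) = 3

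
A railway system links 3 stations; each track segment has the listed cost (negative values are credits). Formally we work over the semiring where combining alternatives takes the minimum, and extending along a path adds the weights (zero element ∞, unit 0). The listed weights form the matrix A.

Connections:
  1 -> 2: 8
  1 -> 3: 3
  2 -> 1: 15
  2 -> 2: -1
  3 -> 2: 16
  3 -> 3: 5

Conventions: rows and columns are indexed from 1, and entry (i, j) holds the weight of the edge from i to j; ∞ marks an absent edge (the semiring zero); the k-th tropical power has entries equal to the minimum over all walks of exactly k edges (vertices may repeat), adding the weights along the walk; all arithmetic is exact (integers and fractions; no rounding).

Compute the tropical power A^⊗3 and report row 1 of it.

A^⊗2:
  [23, 7, 8]
  [14, -2, 18]
  [31, 15, 10]
A^⊗3:
  [22, 6, 13]
  [13, -3, 17]
  [30, 14, 15]
Answer: row 1 of A^⊗3 = [22, 6, 13]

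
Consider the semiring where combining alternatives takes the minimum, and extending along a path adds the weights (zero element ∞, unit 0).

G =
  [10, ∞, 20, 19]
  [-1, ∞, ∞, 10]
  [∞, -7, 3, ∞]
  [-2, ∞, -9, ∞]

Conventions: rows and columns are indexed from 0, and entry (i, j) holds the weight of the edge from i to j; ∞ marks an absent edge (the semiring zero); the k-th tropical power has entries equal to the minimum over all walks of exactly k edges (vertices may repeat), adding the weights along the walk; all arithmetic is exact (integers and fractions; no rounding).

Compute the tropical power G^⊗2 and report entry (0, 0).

G^⊗2:
  [17, 13, 10, 29]
  [8, ∞, 1, 18]
  [-8, -4, 6, 3]
  [8, -16, -6, 17]
Key observation: the optimum is the walk 0->3->0, with weight 19 + (-2) = 17.
Optimal value attained by: walk 0->3->0.
Answer: (G^⊗2)[0][0] = 17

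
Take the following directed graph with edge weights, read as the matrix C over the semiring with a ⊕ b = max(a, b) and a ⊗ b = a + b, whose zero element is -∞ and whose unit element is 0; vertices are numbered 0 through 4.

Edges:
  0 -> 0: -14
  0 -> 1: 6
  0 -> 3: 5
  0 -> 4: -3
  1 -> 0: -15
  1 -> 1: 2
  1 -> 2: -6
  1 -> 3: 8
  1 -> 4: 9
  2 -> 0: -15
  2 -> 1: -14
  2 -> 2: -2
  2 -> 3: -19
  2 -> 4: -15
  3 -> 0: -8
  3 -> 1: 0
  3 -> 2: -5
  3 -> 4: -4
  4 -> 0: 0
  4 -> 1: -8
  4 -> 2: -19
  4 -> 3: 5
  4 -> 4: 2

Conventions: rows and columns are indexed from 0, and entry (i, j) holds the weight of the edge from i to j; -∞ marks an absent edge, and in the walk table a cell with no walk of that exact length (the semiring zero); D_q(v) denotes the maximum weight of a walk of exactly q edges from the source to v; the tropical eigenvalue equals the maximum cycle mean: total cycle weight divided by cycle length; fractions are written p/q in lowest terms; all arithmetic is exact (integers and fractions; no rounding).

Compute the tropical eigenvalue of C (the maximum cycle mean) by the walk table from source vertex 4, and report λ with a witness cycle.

q=0: [-∞, -∞, -∞, -∞, 0]
q=1: [0, -8, -19, 5, 2]
q=2: [2, 6, 0, 7, 4]
q=3: [4, 8, 2, 14, 15]
q=4: [15, 14, 9, 20, 17]
q=5: [17, 21, 15, 22, 23]
Optimal cycle mean attained by: cycle 0->1->4->0, total 6 + 9 + 0, length 3.
Answer: λ = 5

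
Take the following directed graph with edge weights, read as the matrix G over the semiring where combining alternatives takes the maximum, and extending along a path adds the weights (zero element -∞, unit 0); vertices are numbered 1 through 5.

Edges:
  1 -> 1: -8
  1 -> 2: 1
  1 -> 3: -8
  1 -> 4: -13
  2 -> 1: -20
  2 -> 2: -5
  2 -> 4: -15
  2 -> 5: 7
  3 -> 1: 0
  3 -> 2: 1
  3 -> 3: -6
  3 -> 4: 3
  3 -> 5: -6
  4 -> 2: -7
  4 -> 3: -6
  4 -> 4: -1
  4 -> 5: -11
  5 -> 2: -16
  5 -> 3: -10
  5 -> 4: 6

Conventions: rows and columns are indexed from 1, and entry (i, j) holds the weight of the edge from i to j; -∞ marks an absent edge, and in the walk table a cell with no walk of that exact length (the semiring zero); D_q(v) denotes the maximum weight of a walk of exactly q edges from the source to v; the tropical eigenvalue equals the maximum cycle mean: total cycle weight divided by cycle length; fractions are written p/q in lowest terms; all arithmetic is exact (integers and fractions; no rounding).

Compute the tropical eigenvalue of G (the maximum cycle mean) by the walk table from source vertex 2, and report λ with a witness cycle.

q=0: [-∞, 0, -∞, -∞, -∞]
q=1: [-20, -5, -∞, -15, 7]
q=2: [-25, -9, -3, 13, 2]
q=3: [-3, 6, 7, 12, 2]
q=4: [7, 8, 6, 11, 13]
q=5: [6, 8, 5, 19, 15]
Optimal cycle mean attained by: cycle 2->5->4->2, total 7 + 6 + (-7), length 3.
Answer: λ = 2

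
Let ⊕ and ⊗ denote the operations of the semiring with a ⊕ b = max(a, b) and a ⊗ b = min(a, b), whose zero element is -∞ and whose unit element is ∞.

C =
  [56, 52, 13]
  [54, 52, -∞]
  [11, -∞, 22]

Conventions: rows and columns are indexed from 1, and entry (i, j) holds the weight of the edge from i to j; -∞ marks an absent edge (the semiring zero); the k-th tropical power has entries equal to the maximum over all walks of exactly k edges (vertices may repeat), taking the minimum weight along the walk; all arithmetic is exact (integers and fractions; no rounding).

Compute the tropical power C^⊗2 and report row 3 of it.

C^⊗2:
  [56, 52, 13]
  [54, 52, 13]
  [11, 11, 22]
Answer: row 3 of C^⊗2 = [11, 11, 22]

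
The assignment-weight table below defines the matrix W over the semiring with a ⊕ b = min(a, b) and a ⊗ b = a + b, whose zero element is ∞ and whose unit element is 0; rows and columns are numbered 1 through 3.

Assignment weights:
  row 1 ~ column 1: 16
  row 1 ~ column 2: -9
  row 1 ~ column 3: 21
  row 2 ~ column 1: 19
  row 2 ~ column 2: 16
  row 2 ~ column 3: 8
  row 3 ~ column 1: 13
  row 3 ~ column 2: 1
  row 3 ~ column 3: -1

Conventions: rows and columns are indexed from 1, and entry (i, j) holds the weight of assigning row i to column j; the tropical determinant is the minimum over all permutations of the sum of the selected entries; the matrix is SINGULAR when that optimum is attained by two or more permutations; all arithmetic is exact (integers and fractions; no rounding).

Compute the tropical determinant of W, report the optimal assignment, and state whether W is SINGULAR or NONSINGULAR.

σ = (1, 2, 3): 16 + 16 + (-1) = 31
σ = (1, 3, 2): 16 + 8 + 1 = 25
σ = (2, 1, 3): (-9) + 19 + (-1) = 9
σ = (2, 3, 1): (-9) + 8 + 13 = 12
σ = (3, 1, 2): 21 + 19 + 1 = 41
σ = (3, 2, 1): 21 + 16 + 13 = 50
Optimal value attained by: σ = (2, 1, 3).
Answer: det⊕(W) = 9; verdict: NONSINGULAR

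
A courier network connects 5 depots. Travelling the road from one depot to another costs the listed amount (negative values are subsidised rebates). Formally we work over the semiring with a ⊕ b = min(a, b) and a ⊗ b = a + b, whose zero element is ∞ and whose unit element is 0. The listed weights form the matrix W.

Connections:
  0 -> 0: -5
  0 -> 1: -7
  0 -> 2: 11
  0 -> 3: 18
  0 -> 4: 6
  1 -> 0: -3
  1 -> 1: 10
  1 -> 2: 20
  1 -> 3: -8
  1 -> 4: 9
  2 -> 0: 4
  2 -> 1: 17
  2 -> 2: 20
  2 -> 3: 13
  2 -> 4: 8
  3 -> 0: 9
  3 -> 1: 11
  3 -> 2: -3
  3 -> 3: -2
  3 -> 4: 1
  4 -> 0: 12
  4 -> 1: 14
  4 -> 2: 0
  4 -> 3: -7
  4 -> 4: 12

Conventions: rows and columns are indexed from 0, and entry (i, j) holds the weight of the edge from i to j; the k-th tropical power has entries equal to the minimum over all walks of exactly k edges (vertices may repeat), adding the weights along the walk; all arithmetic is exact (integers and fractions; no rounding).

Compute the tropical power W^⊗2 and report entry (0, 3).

W^⊗2:
  [-10, -12, 6, -15, 1]
  [-8, -10, -11, -10, -7]
  [-1, -3, 8, 1, 10]
  [1, 2, -5, -6, -1]
  [2, 4, -10, -9, -6]
Key observation: the optimum is the walk 0->1->3, with weight (-7) + (-8) = -15.
Optimal value attained by: walk 0->1->3.
Answer: (W^⊗2)[0][3] = -15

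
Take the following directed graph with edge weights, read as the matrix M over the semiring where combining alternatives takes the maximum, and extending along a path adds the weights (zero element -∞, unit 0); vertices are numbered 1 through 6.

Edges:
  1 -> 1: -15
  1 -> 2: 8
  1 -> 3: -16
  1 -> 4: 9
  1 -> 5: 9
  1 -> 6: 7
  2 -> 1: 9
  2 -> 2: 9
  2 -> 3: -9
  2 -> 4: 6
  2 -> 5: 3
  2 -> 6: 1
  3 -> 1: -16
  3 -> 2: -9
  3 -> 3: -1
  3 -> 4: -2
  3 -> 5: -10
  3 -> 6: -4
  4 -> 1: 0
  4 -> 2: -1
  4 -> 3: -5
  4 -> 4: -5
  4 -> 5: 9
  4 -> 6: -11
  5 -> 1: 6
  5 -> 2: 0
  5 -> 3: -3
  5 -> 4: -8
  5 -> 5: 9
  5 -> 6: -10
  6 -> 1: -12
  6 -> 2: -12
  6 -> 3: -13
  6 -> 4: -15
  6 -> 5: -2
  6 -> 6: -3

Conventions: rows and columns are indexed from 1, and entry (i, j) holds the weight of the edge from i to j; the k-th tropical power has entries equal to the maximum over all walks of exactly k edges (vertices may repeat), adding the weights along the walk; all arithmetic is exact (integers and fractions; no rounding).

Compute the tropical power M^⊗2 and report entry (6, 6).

M^⊗2:
  [17, 17, 6, 14, 18, 9]
  [18, 18, 1, 18, 18, 16]
  [0, 0, -2, -3, 7, -5]
  [15, 9, 6, 9, 18, 7]
  [15, 14, 6, 15, 18, 13]
  [4, -2, -5, -3, 7, -5]
Key observation: the optimum is the walk 6->1->6, with weight (-12) + 7 = -5.
Optimal value attained by: walk 6->1->6.
Answer: (M^⊗2)[6][6] = -5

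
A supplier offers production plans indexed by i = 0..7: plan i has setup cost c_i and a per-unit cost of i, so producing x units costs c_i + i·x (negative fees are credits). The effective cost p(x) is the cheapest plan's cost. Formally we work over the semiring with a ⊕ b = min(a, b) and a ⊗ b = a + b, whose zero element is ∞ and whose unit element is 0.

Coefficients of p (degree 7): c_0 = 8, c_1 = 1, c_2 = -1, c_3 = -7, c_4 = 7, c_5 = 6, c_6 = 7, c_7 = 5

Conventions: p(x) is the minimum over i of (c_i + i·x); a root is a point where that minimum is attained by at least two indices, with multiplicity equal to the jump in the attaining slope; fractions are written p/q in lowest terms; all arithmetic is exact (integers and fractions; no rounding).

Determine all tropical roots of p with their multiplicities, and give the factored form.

hull edge (i=0, c=8) to (i=1, c=1): slope -7, span 1
hull edge (i=1, c=1) to (i=3, c=-7): slope -4, span 2
hull edge (i=3, c=-7) to (i=7, c=5): slope 3, span 4
Factored form: p(x) = 5 ⊗ (x ⊕ (-3)) ⊗ (x ⊕ (-3)) ⊗ (x ⊕ (-3)) ⊗ (x ⊕ (-3)) ⊗ (x ⊕ 4) ⊗ (x ⊕ 4) ⊗ (x ⊕ 7)
Answer: roots = -3 (mult 4), 4 (mult 2), 7 (mult 1)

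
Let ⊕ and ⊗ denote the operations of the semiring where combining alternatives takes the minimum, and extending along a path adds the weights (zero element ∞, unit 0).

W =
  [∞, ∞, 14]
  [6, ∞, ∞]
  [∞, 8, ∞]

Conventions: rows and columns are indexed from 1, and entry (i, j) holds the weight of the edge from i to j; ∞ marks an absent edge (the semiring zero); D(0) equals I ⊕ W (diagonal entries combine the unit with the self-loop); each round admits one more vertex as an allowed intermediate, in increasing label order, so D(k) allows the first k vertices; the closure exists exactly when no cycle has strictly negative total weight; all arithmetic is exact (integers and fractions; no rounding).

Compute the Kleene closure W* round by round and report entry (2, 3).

D(0):
  [0, ∞, 14]
  [6, 0, ∞]
  [∞, 8, 0]
D(1):
  [0, ∞, 14]
  [6, 0, 20]
  [∞, 8, 0]
D(2):
  [0, ∞, 14]
  [6, 0, 20]
  [14, 8, 0]
D(3):
  [0, 22, 14]
  [6, 0, 20]
  [14, 8, 0]
Answer: W*[2][3] = 20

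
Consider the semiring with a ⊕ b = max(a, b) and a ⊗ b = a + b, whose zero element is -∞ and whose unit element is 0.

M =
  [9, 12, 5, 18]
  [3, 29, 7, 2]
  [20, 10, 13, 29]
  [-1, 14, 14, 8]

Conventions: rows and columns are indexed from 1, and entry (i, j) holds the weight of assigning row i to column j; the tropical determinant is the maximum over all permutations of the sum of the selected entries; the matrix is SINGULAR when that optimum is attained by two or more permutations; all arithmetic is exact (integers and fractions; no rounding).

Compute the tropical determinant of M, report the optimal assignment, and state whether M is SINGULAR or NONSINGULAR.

σ = (1, 2, 3, 4): 9 + 29 + 13 + 8 = 59
σ = (1, 2, 4, 3): 9 + 29 + 29 + 14 = 81
σ = (1, 3, 2, 4): 9 + 7 + 10 + 8 = 34
σ = (1, 3, 4, 2): 9 + 7 + 29 + 14 = 59
σ = (1, 4, 2, 3): 9 + 2 + 10 + 14 = 35
σ = (1, 4, 3, 2): 9 + 2 + 13 + 14 = 38
σ = (2, 1, 3, 4): 12 + 3 + 13 + 8 = 36
σ = (2, 1, 4, 3): 12 + 3 + 29 + 14 = 58
σ = (2, 3, 1, 4): 12 + 7 + 20 + 8 = 47
σ = (2, 3, 4, 1): 12 + 7 + 29 + (-1) = 47
σ = (2, 4, 1, 3): 12 + 2 + 20 + 14 = 48
σ = (2, 4, 3, 1): 12 + 2 + 13 + (-1) = 26
σ = (3, 1, 2, 4): 5 + 3 + 10 + 8 = 26
σ = (3, 1, 4, 2): 5 + 3 + 29 + 14 = 51
σ = (3, 2, 1, 4): 5 + 29 + 20 + 8 = 62
σ = (3, 2, 4, 1): 5 + 29 + 29 + (-1) = 62
σ = (3, 4, 1, 2): 5 + 2 + 20 + 14 = 41
σ = (3, 4, 2, 1): 5 + 2 + 10 + (-1) = 16
σ = (4, 1, 2, 3): 18 + 3 + 10 + 14 = 45
σ = (4, 1, 3, 2): 18 + 3 + 13 + 14 = 48
σ = (4, 2, 1, 3): 18 + 29 + 20 + 14 = 81
σ = (4, 2, 3, 1): 18 + 29 + 13 + (-1) = 59
σ = (4, 3, 1, 2): 18 + 7 + 20 + 14 = 59
σ = (4, 3, 2, 1): 18 + 7 + 10 + (-1) = 34
Optimal value attained by: σ = (1, 2, 4, 3).
Answer: det⊕(M) = 81; verdict: SINGULAR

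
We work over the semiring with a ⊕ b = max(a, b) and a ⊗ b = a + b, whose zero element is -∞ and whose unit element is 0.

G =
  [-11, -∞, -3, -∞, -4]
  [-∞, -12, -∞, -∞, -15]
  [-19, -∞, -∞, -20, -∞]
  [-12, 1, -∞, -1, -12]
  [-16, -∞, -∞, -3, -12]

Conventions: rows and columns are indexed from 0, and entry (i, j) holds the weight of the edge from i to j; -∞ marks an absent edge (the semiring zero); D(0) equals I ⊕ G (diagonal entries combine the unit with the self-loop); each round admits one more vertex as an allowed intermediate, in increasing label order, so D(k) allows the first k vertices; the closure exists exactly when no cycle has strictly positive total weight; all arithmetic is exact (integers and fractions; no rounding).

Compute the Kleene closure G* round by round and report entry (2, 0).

D(0):
  [0, -∞, -3, -∞, -4]
  [-∞, 0, -∞, -∞, -15]
  [-19, -∞, 0, -20, -∞]
  [-12, 1, -∞, 0, -12]
  [-16, -∞, -∞, -3, 0]
D(1):
  [0, -∞, -3, -∞, -4]
  [-∞, 0, -∞, -∞, -15]
  [-19, -∞, 0, -20, -23]
  [-12, 1, -15, 0, -12]
  [-16, -∞, -19, -3, 0]
D(2):
  [0, -∞, -3, -∞, -4]
  [-∞, 0, -∞, -∞, -15]
  [-19, -∞, 0, -20, -23]
  [-12, 1, -15, 0, -12]
  [-16, -∞, -19, -3, 0]
D(3):
  [0, -∞, -3, -23, -4]
  [-∞, 0, -∞, -∞, -15]
  [-19, -∞, 0, -20, -23]
  [-12, 1, -15, 0, -12]
  [-16, -∞, -19, -3, 0]
D(4):
  [0, -22, -3, -23, -4]
  [-∞, 0, -∞, -∞, -15]
  [-19, -19, 0, -20, -23]
  [-12, 1, -15, 0, -12]
  [-15, -2, -18, -3, 0]
D(5):
  [0, -6, -3, -7, -4]
  [-30, 0, -33, -18, -15]
  [-19, -19, 0, -20, -23]
  [-12, 1, -15, 0, -12]
  [-15, -2, -18, -3, 0]
Answer: G*[2][0] = -19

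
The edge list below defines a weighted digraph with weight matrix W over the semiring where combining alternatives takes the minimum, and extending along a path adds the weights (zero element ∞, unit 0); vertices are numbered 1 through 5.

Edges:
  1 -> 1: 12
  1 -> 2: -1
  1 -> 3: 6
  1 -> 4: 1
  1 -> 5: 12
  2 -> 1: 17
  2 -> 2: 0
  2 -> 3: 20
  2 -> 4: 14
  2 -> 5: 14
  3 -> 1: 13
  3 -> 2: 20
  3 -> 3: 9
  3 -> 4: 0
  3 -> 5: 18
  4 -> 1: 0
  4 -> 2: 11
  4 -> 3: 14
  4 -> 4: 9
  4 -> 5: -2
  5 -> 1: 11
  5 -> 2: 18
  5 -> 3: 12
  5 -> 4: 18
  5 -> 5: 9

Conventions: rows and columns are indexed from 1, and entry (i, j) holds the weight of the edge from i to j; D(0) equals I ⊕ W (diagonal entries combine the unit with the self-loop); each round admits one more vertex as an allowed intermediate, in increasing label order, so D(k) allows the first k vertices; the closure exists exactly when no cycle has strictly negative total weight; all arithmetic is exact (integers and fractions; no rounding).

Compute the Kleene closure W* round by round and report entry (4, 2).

D(0):
  [0, -1, 6, 1, 12]
  [17, 0, 20, 14, 14]
  [13, 20, 0, 0, 18]
  [0, 11, 14, 0, -2]
  [11, 18, 12, 18, 0]
D(1):
  [0, -1, 6, 1, 12]
  [17, 0, 20, 14, 14]
  [13, 12, 0, 0, 18]
  [0, -1, 6, 0, -2]
  [11, 10, 12, 12, 0]
D(2):
  [0, -1, 6, 1, 12]
  [17, 0, 20, 14, 14]
  [13, 12, 0, 0, 18]
  [0, -1, 6, 0, -2]
  [11, 10, 12, 12, 0]
D(3):
  [0, -1, 6, 1, 12]
  [17, 0, 20, 14, 14]
  [13, 12, 0, 0, 18]
  [0, -1, 6, 0, -2]
  [11, 10, 12, 12, 0]
D(4):
  [0, -1, 6, 1, -1]
  [14, 0, 20, 14, 12]
  [0, -1, 0, 0, -2]
  [0, -1, 6, 0, -2]
  [11, 10, 12, 12, 0]
D(5):
  [0, -1, 6, 1, -1]
  [14, 0, 20, 14, 12]
  [0, -1, 0, 0, -2]
  [0, -1, 6, 0, -2]
  [11, 10, 12, 12, 0]
Answer: W*[4][2] = -1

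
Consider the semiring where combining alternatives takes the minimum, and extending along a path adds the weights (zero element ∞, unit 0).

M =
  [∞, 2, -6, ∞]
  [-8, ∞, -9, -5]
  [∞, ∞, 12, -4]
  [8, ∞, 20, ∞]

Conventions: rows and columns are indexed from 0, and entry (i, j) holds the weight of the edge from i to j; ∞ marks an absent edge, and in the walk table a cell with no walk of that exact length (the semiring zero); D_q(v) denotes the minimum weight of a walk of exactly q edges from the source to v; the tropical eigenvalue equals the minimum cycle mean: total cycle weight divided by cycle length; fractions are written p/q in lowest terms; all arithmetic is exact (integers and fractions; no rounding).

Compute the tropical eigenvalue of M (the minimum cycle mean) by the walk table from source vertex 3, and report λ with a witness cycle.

q=0: [∞, ∞, ∞, 0]
q=1: [8, ∞, 20, ∞]
q=2: [∞, 10, 2, 16]
q=3: [2, ∞, 1, -2]
q=4: [6, 4, -4, -3]
Optimal cycle mean attained by: cycle 0->1->0, total 2 + (-8), length 2.
Answer: λ = -3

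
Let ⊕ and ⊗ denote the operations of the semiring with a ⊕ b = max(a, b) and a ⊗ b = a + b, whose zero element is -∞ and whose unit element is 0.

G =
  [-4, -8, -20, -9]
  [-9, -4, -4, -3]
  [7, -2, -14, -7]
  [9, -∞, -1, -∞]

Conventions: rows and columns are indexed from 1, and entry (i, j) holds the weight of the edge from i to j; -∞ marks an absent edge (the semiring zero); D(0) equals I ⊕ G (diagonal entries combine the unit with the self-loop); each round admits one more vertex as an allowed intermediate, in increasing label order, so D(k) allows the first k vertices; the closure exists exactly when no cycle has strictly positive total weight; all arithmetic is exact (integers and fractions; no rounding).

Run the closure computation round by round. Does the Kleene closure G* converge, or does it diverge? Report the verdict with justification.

D(0):
  [0, -8, -20, -9]
  [-9, 0, -4, -3]
  [7, -2, 0, -7]
  [9, -∞, -1, 0]
D(1):
  [0, -8, -20, -9]
  [-9, 0, -4, -3]
  [7, -1, 0, -2]
  [9, 1, -1, 0]
D(2):
  [0, -8, -12, -9]
  [-9, 0, -4, -3]
  [7, -1, 0, -2]
  [9, 1, -1, 0]
D(3):
  [0, -8, -12, -9]
  [3, 0, -4, -3]
  [7, -1, 0, -2]
  [9, 1, -1, 0]
D(4):
  [0, -8, -10, -9]
  [6, 0, -4, -3]
  [7, -1, 0, -2]
  [9, 1, -1, 0]
Key observation: every diagonal entry stays at the unit through all rounds, so no improving cycle exists.
Answer: CONVERGES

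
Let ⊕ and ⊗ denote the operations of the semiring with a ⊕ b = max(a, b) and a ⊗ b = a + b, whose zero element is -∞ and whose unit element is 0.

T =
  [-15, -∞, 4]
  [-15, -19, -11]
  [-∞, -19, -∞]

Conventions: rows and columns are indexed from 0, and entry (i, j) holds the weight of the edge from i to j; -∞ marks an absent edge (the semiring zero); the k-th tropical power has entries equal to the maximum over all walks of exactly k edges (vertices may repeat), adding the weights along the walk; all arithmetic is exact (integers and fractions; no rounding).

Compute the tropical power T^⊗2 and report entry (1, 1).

T^⊗2:
  [-30, -15, -11]
  [-30, -30, -11]
  [-34, -38, -30]
Key observation: the optimum is the walk 1->2->1, with weight (-11) + (-19) = -30.
Optimal value attained by: walk 1->2->1.
Answer: (T^⊗2)[1][1] = -30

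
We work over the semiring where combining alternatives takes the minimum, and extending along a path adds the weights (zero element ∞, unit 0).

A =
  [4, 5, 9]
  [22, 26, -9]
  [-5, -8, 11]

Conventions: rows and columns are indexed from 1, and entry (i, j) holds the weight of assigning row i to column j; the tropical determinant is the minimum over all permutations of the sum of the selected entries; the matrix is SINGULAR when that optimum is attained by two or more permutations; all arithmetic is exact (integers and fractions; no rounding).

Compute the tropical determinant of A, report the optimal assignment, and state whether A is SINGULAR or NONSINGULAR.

σ = (1, 2, 3): 4 + 26 + 11 = 41
σ = (1, 3, 2): 4 + (-9) + (-8) = -13
σ = (2, 1, 3): 5 + 22 + 11 = 38
σ = (2, 3, 1): 5 + (-9) + (-5) = -9
σ = (3, 1, 2): 9 + 22 + (-8) = 23
σ = (3, 2, 1): 9 + 26 + (-5) = 30
Optimal value attained by: σ = (1, 3, 2).
Answer: det⊕(A) = -13; verdict: NONSINGULAR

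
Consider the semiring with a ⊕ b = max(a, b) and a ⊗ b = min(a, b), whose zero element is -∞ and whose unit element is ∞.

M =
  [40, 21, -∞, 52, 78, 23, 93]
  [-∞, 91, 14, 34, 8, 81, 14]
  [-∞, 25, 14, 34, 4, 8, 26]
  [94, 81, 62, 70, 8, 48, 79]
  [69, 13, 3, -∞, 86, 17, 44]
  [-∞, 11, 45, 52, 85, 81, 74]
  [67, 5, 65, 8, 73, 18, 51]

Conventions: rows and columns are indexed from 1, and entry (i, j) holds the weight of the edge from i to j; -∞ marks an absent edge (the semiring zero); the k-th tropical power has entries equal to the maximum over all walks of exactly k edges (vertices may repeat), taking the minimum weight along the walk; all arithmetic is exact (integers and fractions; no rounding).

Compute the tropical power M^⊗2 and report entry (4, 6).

M^⊗2:
  [69, 52, 65, 52, 78, 48, 52]
  [34, 91, 45, 52, 81, 81, 74]
  [34, 34, 34, 34, 26, 34, 34]
  [70, 81, 65, 70, 78, 81, 93]
  [69, 21, 44, 52, 86, 23, 69]
  [69, 52, 65, 52, 85, 81, 74]
  [69, 25, 51, 52, 73, 23, 67]
Key observation: the optimum is the walk 4->2->6, with weight 81 min 81 = 81.
Optimal value attained by: walk 4->2->6.
Answer: (M^⊗2)[4][6] = 81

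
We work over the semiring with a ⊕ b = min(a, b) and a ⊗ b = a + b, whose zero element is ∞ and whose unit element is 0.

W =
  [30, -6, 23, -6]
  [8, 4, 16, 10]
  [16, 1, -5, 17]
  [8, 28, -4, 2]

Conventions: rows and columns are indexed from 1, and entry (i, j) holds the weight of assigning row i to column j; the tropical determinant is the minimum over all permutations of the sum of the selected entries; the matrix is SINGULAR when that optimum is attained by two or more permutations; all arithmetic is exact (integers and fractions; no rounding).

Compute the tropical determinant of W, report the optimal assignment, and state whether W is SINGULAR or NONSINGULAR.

σ = (1, 2, 3, 4): 30 + 4 + (-5) + 2 = 31
σ = (1, 2, 4, 3): 30 + 4 + 17 + (-4) = 47
σ = (1, 3, 2, 4): 30 + 16 + 1 + 2 = 49
σ = (1, 3, 4, 2): 30 + 16 + 17 + 28 = 91
σ = (1, 4, 2, 3): 30 + 10 + 1 + (-4) = 37
σ = (1, 4, 3, 2): 30 + 10 + (-5) + 28 = 63
σ = (2, 1, 3, 4): (-6) + 8 + (-5) + 2 = -1
σ = (2, 1, 4, 3): (-6) + 8 + 17 + (-4) = 15
σ = (2, 3, 1, 4): (-6) + 16 + 16 + 2 = 28
σ = (2, 3, 4, 1): (-6) + 16 + 17 + 8 = 35
σ = (2, 4, 1, 3): (-6) + 10 + 16 + (-4) = 16
σ = (2, 4, 3, 1): (-6) + 10 + (-5) + 8 = 7
σ = (3, 1, 2, 4): 23 + 8 + 1 + 2 = 34
σ = (3, 1, 4, 2): 23 + 8 + 17 + 28 = 76
σ = (3, 2, 1, 4): 23 + 4 + 16 + 2 = 45
σ = (3, 2, 4, 1): 23 + 4 + 17 + 8 = 52
σ = (3, 4, 1, 2): 23 + 10 + 16 + 28 = 77
σ = (3, 4, 2, 1): 23 + 10 + 1 + 8 = 42
σ = (4, 1, 2, 3): (-6) + 8 + 1 + (-4) = -1
σ = (4, 1, 3, 2): (-6) + 8 + (-5) + 28 = 25
σ = (4, 2, 1, 3): (-6) + 4 + 16 + (-4) = 10
σ = (4, 2, 3, 1): (-6) + 4 + (-5) + 8 = 1
σ = (4, 3, 1, 2): (-6) + 16 + 16 + 28 = 54
σ = (4, 3, 2, 1): (-6) + 16 + 1 + 8 = 19
Optimal value attained by: σ = (2, 1, 3, 4).
Answer: det⊕(W) = -1; verdict: SINGULAR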